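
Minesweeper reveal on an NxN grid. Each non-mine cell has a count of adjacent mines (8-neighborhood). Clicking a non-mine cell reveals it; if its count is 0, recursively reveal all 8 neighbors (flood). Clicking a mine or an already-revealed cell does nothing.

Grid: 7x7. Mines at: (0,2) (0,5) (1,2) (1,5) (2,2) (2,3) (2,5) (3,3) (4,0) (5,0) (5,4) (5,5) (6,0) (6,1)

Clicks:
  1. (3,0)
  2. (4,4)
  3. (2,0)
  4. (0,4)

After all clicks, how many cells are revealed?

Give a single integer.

Answer: 10

Derivation:
Click 1 (3,0) count=1: revealed 1 new [(3,0)] -> total=1
Click 2 (4,4) count=3: revealed 1 new [(4,4)] -> total=2
Click 3 (2,0) count=0: revealed 7 new [(0,0) (0,1) (1,0) (1,1) (2,0) (2,1) (3,1)] -> total=9
Click 4 (0,4) count=2: revealed 1 new [(0,4)] -> total=10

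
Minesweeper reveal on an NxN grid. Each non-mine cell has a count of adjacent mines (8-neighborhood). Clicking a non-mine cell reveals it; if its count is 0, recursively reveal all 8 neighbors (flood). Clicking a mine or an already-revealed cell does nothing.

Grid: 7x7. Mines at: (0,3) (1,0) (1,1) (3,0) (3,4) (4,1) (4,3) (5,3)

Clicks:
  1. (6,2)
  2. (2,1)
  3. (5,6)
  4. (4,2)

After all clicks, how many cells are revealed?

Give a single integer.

Answer: 23

Derivation:
Click 1 (6,2) count=1: revealed 1 new [(6,2)] -> total=1
Click 2 (2,1) count=3: revealed 1 new [(2,1)] -> total=2
Click 3 (5,6) count=0: revealed 20 new [(0,4) (0,5) (0,6) (1,4) (1,5) (1,6) (2,4) (2,5) (2,6) (3,5) (3,6) (4,4) (4,5) (4,6) (5,4) (5,5) (5,6) (6,4) (6,5) (6,6)] -> total=22
Click 4 (4,2) count=3: revealed 1 new [(4,2)] -> total=23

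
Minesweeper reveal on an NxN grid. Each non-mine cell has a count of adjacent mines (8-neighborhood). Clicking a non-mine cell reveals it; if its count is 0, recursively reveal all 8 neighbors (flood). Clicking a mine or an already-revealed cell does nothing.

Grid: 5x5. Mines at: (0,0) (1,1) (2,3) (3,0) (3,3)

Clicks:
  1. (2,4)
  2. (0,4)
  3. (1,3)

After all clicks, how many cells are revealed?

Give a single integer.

Answer: 7

Derivation:
Click 1 (2,4) count=2: revealed 1 new [(2,4)] -> total=1
Click 2 (0,4) count=0: revealed 6 new [(0,2) (0,3) (0,4) (1,2) (1,3) (1,4)] -> total=7
Click 3 (1,3) count=1: revealed 0 new [(none)] -> total=7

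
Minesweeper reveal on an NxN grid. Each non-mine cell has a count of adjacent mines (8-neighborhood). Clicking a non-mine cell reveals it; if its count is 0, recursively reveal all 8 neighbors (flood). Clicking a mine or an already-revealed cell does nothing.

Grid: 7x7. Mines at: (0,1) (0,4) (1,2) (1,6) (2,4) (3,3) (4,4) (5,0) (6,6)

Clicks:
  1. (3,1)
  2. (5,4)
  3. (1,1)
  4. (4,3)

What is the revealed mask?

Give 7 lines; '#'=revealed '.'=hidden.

Click 1 (3,1) count=0: revealed 11 new [(1,0) (1,1) (2,0) (2,1) (2,2) (3,0) (3,1) (3,2) (4,0) (4,1) (4,2)] -> total=11
Click 2 (5,4) count=1: revealed 1 new [(5,4)] -> total=12
Click 3 (1,1) count=2: revealed 0 new [(none)] -> total=12
Click 4 (4,3) count=2: revealed 1 new [(4,3)] -> total=13

Answer: .......
##.....
###....
###....
####...
....#..
.......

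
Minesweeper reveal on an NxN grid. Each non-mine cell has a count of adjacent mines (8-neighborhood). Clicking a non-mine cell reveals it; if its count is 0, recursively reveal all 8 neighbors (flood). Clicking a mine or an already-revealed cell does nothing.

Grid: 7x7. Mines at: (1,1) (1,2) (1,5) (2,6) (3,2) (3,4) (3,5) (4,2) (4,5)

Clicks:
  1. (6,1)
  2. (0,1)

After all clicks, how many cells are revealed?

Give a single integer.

Click 1 (6,1) count=0: revealed 20 new [(2,0) (2,1) (3,0) (3,1) (4,0) (4,1) (5,0) (5,1) (5,2) (5,3) (5,4) (5,5) (5,6) (6,0) (6,1) (6,2) (6,3) (6,4) (6,5) (6,6)] -> total=20
Click 2 (0,1) count=2: revealed 1 new [(0,1)] -> total=21

Answer: 21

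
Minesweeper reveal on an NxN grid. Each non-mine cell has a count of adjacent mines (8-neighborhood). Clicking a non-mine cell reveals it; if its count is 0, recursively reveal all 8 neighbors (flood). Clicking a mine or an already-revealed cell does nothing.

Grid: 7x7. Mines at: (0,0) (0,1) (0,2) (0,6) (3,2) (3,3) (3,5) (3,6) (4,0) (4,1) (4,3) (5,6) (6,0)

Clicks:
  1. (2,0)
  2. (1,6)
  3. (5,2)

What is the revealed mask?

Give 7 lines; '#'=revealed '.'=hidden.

Click 1 (2,0) count=0: revealed 6 new [(1,0) (1,1) (2,0) (2,1) (3,0) (3,1)] -> total=6
Click 2 (1,6) count=1: revealed 1 new [(1,6)] -> total=7
Click 3 (5,2) count=2: revealed 1 new [(5,2)] -> total=8

Answer: .......
##....#
##.....
##.....
.......
..#....
.......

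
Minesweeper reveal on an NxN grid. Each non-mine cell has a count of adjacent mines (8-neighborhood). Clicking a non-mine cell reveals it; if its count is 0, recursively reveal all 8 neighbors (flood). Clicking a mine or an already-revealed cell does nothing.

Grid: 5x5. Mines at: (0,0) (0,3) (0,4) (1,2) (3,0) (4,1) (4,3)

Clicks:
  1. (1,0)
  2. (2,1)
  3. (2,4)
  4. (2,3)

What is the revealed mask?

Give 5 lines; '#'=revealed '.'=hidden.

Click 1 (1,0) count=1: revealed 1 new [(1,0)] -> total=1
Click 2 (2,1) count=2: revealed 1 new [(2,1)] -> total=2
Click 3 (2,4) count=0: revealed 6 new [(1,3) (1,4) (2,3) (2,4) (3,3) (3,4)] -> total=8
Click 4 (2,3) count=1: revealed 0 new [(none)] -> total=8

Answer: .....
#..##
.#.##
...##
.....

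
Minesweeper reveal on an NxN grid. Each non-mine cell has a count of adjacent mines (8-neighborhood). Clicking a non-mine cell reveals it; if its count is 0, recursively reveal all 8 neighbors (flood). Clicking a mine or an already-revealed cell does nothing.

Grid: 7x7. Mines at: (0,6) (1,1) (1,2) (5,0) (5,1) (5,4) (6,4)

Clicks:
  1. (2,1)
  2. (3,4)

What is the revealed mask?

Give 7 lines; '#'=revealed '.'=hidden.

Answer: ...###.
...####
#######
#######
#######
.....##
.....##

Derivation:
Click 1 (2,1) count=2: revealed 1 new [(2,1)] -> total=1
Click 2 (3,4) count=0: revealed 31 new [(0,3) (0,4) (0,5) (1,3) (1,4) (1,5) (1,6) (2,0) (2,2) (2,3) (2,4) (2,5) (2,6) (3,0) (3,1) (3,2) (3,3) (3,4) (3,5) (3,6) (4,0) (4,1) (4,2) (4,3) (4,4) (4,5) (4,6) (5,5) (5,6) (6,5) (6,6)] -> total=32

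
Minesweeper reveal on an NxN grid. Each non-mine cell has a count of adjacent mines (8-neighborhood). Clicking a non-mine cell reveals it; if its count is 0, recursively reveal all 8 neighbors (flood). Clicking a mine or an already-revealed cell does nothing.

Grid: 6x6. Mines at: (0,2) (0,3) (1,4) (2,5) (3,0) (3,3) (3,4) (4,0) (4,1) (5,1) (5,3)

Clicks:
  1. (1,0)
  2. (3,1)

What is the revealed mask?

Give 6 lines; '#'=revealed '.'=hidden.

Click 1 (1,0) count=0: revealed 6 new [(0,0) (0,1) (1,0) (1,1) (2,0) (2,1)] -> total=6
Click 2 (3,1) count=3: revealed 1 new [(3,1)] -> total=7

Answer: ##....
##....
##....
.#....
......
......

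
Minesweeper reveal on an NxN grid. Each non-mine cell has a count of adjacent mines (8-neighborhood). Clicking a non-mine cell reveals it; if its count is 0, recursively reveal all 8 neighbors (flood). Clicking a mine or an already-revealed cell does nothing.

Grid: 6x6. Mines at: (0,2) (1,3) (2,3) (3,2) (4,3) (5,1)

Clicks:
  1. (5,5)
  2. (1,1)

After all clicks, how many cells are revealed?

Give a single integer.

Click 1 (5,5) count=0: revealed 12 new [(0,4) (0,5) (1,4) (1,5) (2,4) (2,5) (3,4) (3,5) (4,4) (4,5) (5,4) (5,5)] -> total=12
Click 2 (1,1) count=1: revealed 1 new [(1,1)] -> total=13

Answer: 13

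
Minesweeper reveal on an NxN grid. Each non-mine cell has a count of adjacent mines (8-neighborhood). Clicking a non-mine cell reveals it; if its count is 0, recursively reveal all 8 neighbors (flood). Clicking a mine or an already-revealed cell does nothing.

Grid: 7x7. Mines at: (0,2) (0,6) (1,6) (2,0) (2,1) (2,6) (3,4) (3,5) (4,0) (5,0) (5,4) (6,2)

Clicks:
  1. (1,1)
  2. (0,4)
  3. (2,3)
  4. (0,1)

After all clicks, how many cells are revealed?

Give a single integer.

Click 1 (1,1) count=3: revealed 1 new [(1,1)] -> total=1
Click 2 (0,4) count=0: revealed 9 new [(0,3) (0,4) (0,5) (1,3) (1,4) (1,5) (2,3) (2,4) (2,5)] -> total=10
Click 3 (2,3) count=1: revealed 0 new [(none)] -> total=10
Click 4 (0,1) count=1: revealed 1 new [(0,1)] -> total=11

Answer: 11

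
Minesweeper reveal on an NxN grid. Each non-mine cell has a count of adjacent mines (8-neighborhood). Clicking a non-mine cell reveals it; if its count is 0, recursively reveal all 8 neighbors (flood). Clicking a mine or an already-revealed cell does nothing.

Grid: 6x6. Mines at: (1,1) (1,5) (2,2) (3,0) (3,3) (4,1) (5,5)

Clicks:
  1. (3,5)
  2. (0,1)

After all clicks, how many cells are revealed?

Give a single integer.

Answer: 7

Derivation:
Click 1 (3,5) count=0: revealed 6 new [(2,4) (2,5) (3,4) (3,5) (4,4) (4,5)] -> total=6
Click 2 (0,1) count=1: revealed 1 new [(0,1)] -> total=7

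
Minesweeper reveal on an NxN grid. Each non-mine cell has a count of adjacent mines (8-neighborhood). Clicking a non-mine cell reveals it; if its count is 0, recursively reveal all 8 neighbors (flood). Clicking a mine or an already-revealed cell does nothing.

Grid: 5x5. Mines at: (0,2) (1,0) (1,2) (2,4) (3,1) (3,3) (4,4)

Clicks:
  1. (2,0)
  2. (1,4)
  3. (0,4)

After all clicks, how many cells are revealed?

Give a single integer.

Click 1 (2,0) count=2: revealed 1 new [(2,0)] -> total=1
Click 2 (1,4) count=1: revealed 1 new [(1,4)] -> total=2
Click 3 (0,4) count=0: revealed 3 new [(0,3) (0,4) (1,3)] -> total=5

Answer: 5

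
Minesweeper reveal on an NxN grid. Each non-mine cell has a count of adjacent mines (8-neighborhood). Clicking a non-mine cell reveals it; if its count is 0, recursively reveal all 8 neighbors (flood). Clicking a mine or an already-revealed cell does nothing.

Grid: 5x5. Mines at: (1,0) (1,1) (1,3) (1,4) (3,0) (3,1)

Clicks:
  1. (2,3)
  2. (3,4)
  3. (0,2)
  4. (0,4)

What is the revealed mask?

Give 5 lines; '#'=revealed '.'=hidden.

Click 1 (2,3) count=2: revealed 1 new [(2,3)] -> total=1
Click 2 (3,4) count=0: revealed 8 new [(2,2) (2,4) (3,2) (3,3) (3,4) (4,2) (4,3) (4,4)] -> total=9
Click 3 (0,2) count=2: revealed 1 new [(0,2)] -> total=10
Click 4 (0,4) count=2: revealed 1 new [(0,4)] -> total=11

Answer: ..#.#
.....
..###
..###
..###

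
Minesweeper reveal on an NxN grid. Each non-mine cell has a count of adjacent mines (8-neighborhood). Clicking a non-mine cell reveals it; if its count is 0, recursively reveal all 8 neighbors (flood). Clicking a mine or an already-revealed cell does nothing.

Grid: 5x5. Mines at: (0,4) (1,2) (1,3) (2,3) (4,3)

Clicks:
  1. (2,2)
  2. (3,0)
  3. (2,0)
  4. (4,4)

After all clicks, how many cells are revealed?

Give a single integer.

Answer: 14

Derivation:
Click 1 (2,2) count=3: revealed 1 new [(2,2)] -> total=1
Click 2 (3,0) count=0: revealed 12 new [(0,0) (0,1) (1,0) (1,1) (2,0) (2,1) (3,0) (3,1) (3,2) (4,0) (4,1) (4,2)] -> total=13
Click 3 (2,0) count=0: revealed 0 new [(none)] -> total=13
Click 4 (4,4) count=1: revealed 1 new [(4,4)] -> total=14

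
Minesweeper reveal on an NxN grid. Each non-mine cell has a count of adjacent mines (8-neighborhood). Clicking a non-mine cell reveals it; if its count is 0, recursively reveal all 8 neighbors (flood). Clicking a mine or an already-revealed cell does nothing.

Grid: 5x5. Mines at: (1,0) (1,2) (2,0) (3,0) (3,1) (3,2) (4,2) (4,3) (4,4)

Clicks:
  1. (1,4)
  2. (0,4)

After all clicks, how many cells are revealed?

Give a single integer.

Answer: 8

Derivation:
Click 1 (1,4) count=0: revealed 8 new [(0,3) (0,4) (1,3) (1,4) (2,3) (2,4) (3,3) (3,4)] -> total=8
Click 2 (0,4) count=0: revealed 0 new [(none)] -> total=8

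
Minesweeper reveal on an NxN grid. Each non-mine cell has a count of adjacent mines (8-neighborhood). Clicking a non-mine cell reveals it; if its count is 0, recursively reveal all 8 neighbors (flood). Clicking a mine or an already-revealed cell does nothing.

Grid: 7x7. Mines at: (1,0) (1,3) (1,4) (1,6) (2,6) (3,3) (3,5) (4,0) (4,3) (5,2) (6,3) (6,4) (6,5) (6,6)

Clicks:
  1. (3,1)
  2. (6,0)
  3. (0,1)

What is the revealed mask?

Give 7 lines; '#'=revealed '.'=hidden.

Answer: .#.....
.......
.......
.#.....
.......
##.....
##.....

Derivation:
Click 1 (3,1) count=1: revealed 1 new [(3,1)] -> total=1
Click 2 (6,0) count=0: revealed 4 new [(5,0) (5,1) (6,0) (6,1)] -> total=5
Click 3 (0,1) count=1: revealed 1 new [(0,1)] -> total=6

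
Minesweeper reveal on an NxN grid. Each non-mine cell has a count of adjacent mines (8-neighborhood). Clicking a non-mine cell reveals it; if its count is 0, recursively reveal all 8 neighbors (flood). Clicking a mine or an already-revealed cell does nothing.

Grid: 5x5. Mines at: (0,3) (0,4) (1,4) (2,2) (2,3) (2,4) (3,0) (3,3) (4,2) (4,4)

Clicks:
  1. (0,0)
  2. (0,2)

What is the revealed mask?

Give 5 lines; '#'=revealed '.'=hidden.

Answer: ###..
###..
##...
.....
.....

Derivation:
Click 1 (0,0) count=0: revealed 8 new [(0,0) (0,1) (0,2) (1,0) (1,1) (1,2) (2,0) (2,1)] -> total=8
Click 2 (0,2) count=1: revealed 0 new [(none)] -> total=8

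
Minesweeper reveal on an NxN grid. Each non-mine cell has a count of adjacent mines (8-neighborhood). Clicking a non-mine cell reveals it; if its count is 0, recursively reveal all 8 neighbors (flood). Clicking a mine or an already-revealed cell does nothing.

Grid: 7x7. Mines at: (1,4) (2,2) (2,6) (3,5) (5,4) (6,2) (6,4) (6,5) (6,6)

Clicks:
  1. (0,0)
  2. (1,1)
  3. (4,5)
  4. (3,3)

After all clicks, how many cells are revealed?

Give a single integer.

Click 1 (0,0) count=0: revealed 24 new [(0,0) (0,1) (0,2) (0,3) (1,0) (1,1) (1,2) (1,3) (2,0) (2,1) (3,0) (3,1) (3,2) (3,3) (4,0) (4,1) (4,2) (4,3) (5,0) (5,1) (5,2) (5,3) (6,0) (6,1)] -> total=24
Click 2 (1,1) count=1: revealed 0 new [(none)] -> total=24
Click 3 (4,5) count=2: revealed 1 new [(4,5)] -> total=25
Click 4 (3,3) count=1: revealed 0 new [(none)] -> total=25

Answer: 25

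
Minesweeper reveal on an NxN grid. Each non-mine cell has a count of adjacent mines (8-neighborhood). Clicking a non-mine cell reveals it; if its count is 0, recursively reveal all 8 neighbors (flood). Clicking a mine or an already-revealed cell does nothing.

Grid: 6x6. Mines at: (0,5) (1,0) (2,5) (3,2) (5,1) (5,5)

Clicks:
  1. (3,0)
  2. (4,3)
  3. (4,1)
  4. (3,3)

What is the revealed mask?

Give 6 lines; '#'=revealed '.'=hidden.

Answer: ......
......
##....
##.#..
##.#..
......

Derivation:
Click 1 (3,0) count=0: revealed 6 new [(2,0) (2,1) (3,0) (3,1) (4,0) (4,1)] -> total=6
Click 2 (4,3) count=1: revealed 1 new [(4,3)] -> total=7
Click 3 (4,1) count=2: revealed 0 new [(none)] -> total=7
Click 4 (3,3) count=1: revealed 1 new [(3,3)] -> total=8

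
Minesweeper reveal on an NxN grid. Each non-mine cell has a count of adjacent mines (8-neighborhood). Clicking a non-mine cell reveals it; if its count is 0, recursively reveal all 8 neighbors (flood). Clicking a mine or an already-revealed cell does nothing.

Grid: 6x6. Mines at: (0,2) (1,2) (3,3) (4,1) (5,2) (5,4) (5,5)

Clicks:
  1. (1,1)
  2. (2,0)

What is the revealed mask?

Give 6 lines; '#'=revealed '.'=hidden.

Click 1 (1,1) count=2: revealed 1 new [(1,1)] -> total=1
Click 2 (2,0) count=0: revealed 7 new [(0,0) (0,1) (1,0) (2,0) (2,1) (3,0) (3,1)] -> total=8

Answer: ##....
##....
##....
##....
......
......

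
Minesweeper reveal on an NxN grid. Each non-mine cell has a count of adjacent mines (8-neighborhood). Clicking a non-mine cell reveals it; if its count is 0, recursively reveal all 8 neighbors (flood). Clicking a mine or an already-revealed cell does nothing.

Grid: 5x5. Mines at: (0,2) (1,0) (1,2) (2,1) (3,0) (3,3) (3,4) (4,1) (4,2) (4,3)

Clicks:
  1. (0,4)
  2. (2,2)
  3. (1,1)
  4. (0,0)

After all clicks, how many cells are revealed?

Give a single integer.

Click 1 (0,4) count=0: revealed 6 new [(0,3) (0,4) (1,3) (1,4) (2,3) (2,4)] -> total=6
Click 2 (2,2) count=3: revealed 1 new [(2,2)] -> total=7
Click 3 (1,1) count=4: revealed 1 new [(1,1)] -> total=8
Click 4 (0,0) count=1: revealed 1 new [(0,0)] -> total=9

Answer: 9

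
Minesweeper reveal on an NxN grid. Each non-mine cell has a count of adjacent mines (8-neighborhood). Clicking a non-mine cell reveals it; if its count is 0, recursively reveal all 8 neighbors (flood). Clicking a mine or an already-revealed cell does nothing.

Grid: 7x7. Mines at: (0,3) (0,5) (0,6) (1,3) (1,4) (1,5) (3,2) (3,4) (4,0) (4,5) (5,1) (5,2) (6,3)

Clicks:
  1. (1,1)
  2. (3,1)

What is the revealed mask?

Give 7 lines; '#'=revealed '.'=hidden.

Answer: ###....
###....
###....
##.....
.......
.......
.......

Derivation:
Click 1 (1,1) count=0: revealed 11 new [(0,0) (0,1) (0,2) (1,0) (1,1) (1,2) (2,0) (2,1) (2,2) (3,0) (3,1)] -> total=11
Click 2 (3,1) count=2: revealed 0 new [(none)] -> total=11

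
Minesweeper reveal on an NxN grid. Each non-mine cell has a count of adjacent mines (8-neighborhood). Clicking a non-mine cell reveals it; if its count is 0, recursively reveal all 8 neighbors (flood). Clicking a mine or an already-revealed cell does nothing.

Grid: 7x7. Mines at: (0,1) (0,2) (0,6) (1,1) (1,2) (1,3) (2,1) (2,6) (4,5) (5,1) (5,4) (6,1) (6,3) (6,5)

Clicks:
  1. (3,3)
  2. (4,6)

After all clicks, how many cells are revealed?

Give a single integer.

Click 1 (3,3) count=0: revealed 9 new [(2,2) (2,3) (2,4) (3,2) (3,3) (3,4) (4,2) (4,3) (4,4)] -> total=9
Click 2 (4,6) count=1: revealed 1 new [(4,6)] -> total=10

Answer: 10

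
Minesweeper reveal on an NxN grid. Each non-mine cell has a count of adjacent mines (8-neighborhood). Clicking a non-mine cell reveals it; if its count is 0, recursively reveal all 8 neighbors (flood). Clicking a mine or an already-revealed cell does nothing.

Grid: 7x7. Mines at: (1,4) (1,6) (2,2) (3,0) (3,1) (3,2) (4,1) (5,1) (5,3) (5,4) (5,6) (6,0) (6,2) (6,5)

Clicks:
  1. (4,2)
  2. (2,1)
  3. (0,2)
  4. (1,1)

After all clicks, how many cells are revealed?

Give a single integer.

Click 1 (4,2) count=5: revealed 1 new [(4,2)] -> total=1
Click 2 (2,1) count=4: revealed 1 new [(2,1)] -> total=2
Click 3 (0,2) count=0: revealed 9 new [(0,0) (0,1) (0,2) (0,3) (1,0) (1,1) (1,2) (1,3) (2,0)] -> total=11
Click 4 (1,1) count=1: revealed 0 new [(none)] -> total=11

Answer: 11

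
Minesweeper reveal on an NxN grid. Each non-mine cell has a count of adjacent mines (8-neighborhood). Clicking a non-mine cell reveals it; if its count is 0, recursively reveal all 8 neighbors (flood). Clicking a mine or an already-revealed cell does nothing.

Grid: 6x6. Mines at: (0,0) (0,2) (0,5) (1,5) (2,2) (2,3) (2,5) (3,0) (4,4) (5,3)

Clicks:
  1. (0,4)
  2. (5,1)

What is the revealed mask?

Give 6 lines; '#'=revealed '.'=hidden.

Click 1 (0,4) count=2: revealed 1 new [(0,4)] -> total=1
Click 2 (5,1) count=0: revealed 6 new [(4,0) (4,1) (4,2) (5,0) (5,1) (5,2)] -> total=7

Answer: ....#.
......
......
......
###...
###...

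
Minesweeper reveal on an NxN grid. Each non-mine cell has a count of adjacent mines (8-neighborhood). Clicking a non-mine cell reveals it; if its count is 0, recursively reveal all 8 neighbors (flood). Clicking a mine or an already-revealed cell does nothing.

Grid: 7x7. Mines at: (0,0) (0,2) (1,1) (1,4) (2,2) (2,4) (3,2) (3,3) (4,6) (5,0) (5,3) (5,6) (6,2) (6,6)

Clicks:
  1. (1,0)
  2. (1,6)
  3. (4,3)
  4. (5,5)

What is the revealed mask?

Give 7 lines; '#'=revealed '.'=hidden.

Click 1 (1,0) count=2: revealed 1 new [(1,0)] -> total=1
Click 2 (1,6) count=0: revealed 8 new [(0,5) (0,6) (1,5) (1,6) (2,5) (2,6) (3,5) (3,6)] -> total=9
Click 3 (4,3) count=3: revealed 1 new [(4,3)] -> total=10
Click 4 (5,5) count=3: revealed 1 new [(5,5)] -> total=11

Answer: .....##
#....##
.....##
.....##
...#...
.....#.
.......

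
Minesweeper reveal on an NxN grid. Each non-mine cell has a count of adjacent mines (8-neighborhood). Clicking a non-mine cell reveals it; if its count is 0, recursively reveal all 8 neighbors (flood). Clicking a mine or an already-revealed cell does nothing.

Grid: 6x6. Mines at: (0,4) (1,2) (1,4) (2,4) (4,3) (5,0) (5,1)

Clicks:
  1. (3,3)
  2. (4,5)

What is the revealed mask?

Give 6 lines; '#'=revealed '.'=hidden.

Answer: ......
......
......
...###
....##
....##

Derivation:
Click 1 (3,3) count=2: revealed 1 new [(3,3)] -> total=1
Click 2 (4,5) count=0: revealed 6 new [(3,4) (3,5) (4,4) (4,5) (5,4) (5,5)] -> total=7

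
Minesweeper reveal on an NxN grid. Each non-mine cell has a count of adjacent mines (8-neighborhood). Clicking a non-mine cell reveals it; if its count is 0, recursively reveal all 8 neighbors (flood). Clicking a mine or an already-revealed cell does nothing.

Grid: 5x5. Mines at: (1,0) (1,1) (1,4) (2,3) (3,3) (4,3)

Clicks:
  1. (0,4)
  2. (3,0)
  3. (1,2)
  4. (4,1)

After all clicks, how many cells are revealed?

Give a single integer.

Click 1 (0,4) count=1: revealed 1 new [(0,4)] -> total=1
Click 2 (3,0) count=0: revealed 9 new [(2,0) (2,1) (2,2) (3,0) (3,1) (3,2) (4,0) (4,1) (4,2)] -> total=10
Click 3 (1,2) count=2: revealed 1 new [(1,2)] -> total=11
Click 4 (4,1) count=0: revealed 0 new [(none)] -> total=11

Answer: 11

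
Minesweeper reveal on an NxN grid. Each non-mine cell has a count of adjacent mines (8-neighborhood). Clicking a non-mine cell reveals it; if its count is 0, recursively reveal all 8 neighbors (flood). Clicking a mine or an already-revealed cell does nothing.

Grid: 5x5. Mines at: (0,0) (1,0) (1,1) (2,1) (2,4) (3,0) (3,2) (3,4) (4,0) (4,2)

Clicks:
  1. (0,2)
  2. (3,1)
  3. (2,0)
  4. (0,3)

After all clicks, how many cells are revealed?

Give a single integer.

Click 1 (0,2) count=1: revealed 1 new [(0,2)] -> total=1
Click 2 (3,1) count=5: revealed 1 new [(3,1)] -> total=2
Click 3 (2,0) count=4: revealed 1 new [(2,0)] -> total=3
Click 4 (0,3) count=0: revealed 5 new [(0,3) (0,4) (1,2) (1,3) (1,4)] -> total=8

Answer: 8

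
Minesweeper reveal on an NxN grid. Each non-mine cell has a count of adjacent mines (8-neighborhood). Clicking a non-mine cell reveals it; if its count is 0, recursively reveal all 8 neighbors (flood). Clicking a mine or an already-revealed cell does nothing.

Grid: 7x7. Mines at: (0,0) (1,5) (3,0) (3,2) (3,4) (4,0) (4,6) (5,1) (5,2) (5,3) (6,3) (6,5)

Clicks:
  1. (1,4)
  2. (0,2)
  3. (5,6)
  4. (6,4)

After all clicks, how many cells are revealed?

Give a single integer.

Answer: 14

Derivation:
Click 1 (1,4) count=1: revealed 1 new [(1,4)] -> total=1
Click 2 (0,2) count=0: revealed 11 new [(0,1) (0,2) (0,3) (0,4) (1,1) (1,2) (1,3) (2,1) (2,2) (2,3) (2,4)] -> total=12
Click 3 (5,6) count=2: revealed 1 new [(5,6)] -> total=13
Click 4 (6,4) count=3: revealed 1 new [(6,4)] -> total=14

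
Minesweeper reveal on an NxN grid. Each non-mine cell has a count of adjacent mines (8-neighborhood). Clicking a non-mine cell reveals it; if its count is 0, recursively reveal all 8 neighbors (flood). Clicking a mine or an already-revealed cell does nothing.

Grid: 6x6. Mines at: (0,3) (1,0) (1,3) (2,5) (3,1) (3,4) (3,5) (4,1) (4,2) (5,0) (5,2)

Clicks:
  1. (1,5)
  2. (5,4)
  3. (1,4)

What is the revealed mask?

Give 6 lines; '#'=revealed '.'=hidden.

Click 1 (1,5) count=1: revealed 1 new [(1,5)] -> total=1
Click 2 (5,4) count=0: revealed 6 new [(4,3) (4,4) (4,5) (5,3) (5,4) (5,5)] -> total=7
Click 3 (1,4) count=3: revealed 1 new [(1,4)] -> total=8

Answer: ......
....##
......
......
...###
...###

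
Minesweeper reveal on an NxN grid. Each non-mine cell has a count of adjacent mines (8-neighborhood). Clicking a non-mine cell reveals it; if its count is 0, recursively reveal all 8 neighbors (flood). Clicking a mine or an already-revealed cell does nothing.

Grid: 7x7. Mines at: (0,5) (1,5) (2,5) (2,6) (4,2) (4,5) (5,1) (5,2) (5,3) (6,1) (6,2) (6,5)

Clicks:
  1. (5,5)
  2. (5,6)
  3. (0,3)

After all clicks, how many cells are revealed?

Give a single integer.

Click 1 (5,5) count=2: revealed 1 new [(5,5)] -> total=1
Click 2 (5,6) count=2: revealed 1 new [(5,6)] -> total=2
Click 3 (0,3) count=0: revealed 22 new [(0,0) (0,1) (0,2) (0,3) (0,4) (1,0) (1,1) (1,2) (1,3) (1,4) (2,0) (2,1) (2,2) (2,3) (2,4) (3,0) (3,1) (3,2) (3,3) (3,4) (4,0) (4,1)] -> total=24

Answer: 24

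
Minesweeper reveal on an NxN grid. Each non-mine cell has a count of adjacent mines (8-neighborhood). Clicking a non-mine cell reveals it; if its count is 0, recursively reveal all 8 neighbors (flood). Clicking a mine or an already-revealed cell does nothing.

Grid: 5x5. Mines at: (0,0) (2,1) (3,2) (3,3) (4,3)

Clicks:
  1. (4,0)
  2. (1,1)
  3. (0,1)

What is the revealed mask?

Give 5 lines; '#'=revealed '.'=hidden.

Click 1 (4,0) count=0: revealed 4 new [(3,0) (3,1) (4,0) (4,1)] -> total=4
Click 2 (1,1) count=2: revealed 1 new [(1,1)] -> total=5
Click 3 (0,1) count=1: revealed 1 new [(0,1)] -> total=6

Answer: .#...
.#...
.....
##...
##...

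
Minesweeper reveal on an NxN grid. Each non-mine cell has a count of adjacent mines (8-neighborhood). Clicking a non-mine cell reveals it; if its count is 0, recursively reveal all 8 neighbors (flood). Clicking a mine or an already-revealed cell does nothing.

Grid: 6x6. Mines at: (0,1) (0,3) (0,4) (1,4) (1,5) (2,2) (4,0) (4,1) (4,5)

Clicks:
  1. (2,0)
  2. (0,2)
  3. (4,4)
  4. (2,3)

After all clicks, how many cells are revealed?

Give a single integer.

Click 1 (2,0) count=0: revealed 6 new [(1,0) (1,1) (2,0) (2,1) (3,0) (3,1)] -> total=6
Click 2 (0,2) count=2: revealed 1 new [(0,2)] -> total=7
Click 3 (4,4) count=1: revealed 1 new [(4,4)] -> total=8
Click 4 (2,3) count=2: revealed 1 new [(2,3)] -> total=9

Answer: 9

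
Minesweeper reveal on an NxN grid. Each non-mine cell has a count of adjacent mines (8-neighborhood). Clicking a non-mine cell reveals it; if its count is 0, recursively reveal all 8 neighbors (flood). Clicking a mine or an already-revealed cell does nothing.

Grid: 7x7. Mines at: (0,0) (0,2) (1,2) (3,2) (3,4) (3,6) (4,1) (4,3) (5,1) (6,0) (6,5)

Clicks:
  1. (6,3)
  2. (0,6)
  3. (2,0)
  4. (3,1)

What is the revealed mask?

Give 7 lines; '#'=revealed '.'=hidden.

Answer: ...####
##.####
##.####
##.....
.......
..###..
..###..

Derivation:
Click 1 (6,3) count=0: revealed 6 new [(5,2) (5,3) (5,4) (6,2) (6,3) (6,4)] -> total=6
Click 2 (0,6) count=0: revealed 12 new [(0,3) (0,4) (0,5) (0,6) (1,3) (1,4) (1,5) (1,6) (2,3) (2,4) (2,5) (2,6)] -> total=18
Click 3 (2,0) count=0: revealed 6 new [(1,0) (1,1) (2,0) (2,1) (3,0) (3,1)] -> total=24
Click 4 (3,1) count=2: revealed 0 new [(none)] -> total=24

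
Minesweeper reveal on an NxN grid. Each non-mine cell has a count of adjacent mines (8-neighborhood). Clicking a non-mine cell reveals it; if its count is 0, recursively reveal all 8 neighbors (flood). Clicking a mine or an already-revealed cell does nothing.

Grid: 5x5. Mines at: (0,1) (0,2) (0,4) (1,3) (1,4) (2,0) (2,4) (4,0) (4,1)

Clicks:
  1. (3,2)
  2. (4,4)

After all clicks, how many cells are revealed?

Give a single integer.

Click 1 (3,2) count=1: revealed 1 new [(3,2)] -> total=1
Click 2 (4,4) count=0: revealed 5 new [(3,3) (3,4) (4,2) (4,3) (4,4)] -> total=6

Answer: 6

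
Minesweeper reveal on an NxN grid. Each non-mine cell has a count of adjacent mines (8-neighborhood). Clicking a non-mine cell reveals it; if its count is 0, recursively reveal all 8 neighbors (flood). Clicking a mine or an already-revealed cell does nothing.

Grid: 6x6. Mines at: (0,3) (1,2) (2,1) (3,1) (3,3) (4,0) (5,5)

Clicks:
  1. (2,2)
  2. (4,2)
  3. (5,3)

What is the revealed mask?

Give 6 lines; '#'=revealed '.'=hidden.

Click 1 (2,2) count=4: revealed 1 new [(2,2)] -> total=1
Click 2 (4,2) count=2: revealed 1 new [(4,2)] -> total=2
Click 3 (5,3) count=0: revealed 7 new [(4,1) (4,3) (4,4) (5,1) (5,2) (5,3) (5,4)] -> total=9

Answer: ......
......
..#...
......
.####.
.####.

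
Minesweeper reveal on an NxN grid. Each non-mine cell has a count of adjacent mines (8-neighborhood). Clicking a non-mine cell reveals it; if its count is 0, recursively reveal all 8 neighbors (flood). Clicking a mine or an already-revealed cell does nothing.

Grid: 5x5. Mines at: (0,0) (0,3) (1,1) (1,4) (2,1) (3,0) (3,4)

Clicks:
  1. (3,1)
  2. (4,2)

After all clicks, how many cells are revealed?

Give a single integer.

Click 1 (3,1) count=2: revealed 1 new [(3,1)] -> total=1
Click 2 (4,2) count=0: revealed 5 new [(3,2) (3,3) (4,1) (4,2) (4,3)] -> total=6

Answer: 6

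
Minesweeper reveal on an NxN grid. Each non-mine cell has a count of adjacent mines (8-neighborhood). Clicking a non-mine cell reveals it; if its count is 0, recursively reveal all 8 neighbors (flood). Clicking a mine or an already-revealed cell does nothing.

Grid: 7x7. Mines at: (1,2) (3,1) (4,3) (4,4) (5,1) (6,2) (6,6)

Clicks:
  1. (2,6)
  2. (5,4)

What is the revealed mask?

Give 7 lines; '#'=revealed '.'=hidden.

Answer: ...####
...####
...####
...####
.....##
....###
.......

Derivation:
Click 1 (2,6) count=0: revealed 20 new [(0,3) (0,4) (0,5) (0,6) (1,3) (1,4) (1,5) (1,6) (2,3) (2,4) (2,5) (2,6) (3,3) (3,4) (3,5) (3,6) (4,5) (4,6) (5,5) (5,6)] -> total=20
Click 2 (5,4) count=2: revealed 1 new [(5,4)] -> total=21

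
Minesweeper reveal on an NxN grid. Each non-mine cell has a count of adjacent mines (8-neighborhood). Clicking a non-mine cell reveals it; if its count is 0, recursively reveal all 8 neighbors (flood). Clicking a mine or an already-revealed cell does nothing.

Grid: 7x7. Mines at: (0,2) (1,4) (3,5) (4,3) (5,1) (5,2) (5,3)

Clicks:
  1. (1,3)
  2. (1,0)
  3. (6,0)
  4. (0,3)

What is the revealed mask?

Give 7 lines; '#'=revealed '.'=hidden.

Answer: ##.#...
####...
####...
####...
###....
.......
#......

Derivation:
Click 1 (1,3) count=2: revealed 1 new [(1,3)] -> total=1
Click 2 (1,0) count=0: revealed 16 new [(0,0) (0,1) (1,0) (1,1) (1,2) (2,0) (2,1) (2,2) (2,3) (3,0) (3,1) (3,2) (3,3) (4,0) (4,1) (4,2)] -> total=17
Click 3 (6,0) count=1: revealed 1 new [(6,0)] -> total=18
Click 4 (0,3) count=2: revealed 1 new [(0,3)] -> total=19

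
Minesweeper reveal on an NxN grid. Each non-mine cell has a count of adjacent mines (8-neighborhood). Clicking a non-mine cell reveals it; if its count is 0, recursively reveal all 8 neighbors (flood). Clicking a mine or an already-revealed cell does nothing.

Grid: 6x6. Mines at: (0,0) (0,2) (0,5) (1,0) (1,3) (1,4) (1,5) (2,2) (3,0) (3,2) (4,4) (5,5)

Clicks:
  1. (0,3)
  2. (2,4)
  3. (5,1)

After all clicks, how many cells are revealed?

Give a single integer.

Answer: 10

Derivation:
Click 1 (0,3) count=3: revealed 1 new [(0,3)] -> total=1
Click 2 (2,4) count=3: revealed 1 new [(2,4)] -> total=2
Click 3 (5,1) count=0: revealed 8 new [(4,0) (4,1) (4,2) (4,3) (5,0) (5,1) (5,2) (5,3)] -> total=10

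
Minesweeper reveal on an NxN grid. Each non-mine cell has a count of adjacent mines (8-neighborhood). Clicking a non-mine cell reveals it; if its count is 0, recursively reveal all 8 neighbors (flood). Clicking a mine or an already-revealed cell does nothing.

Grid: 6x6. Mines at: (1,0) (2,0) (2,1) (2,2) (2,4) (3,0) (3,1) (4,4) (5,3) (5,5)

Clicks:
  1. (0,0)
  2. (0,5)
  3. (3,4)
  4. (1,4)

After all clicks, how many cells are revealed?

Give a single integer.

Answer: 12

Derivation:
Click 1 (0,0) count=1: revealed 1 new [(0,0)] -> total=1
Click 2 (0,5) count=0: revealed 10 new [(0,1) (0,2) (0,3) (0,4) (0,5) (1,1) (1,2) (1,3) (1,4) (1,5)] -> total=11
Click 3 (3,4) count=2: revealed 1 new [(3,4)] -> total=12
Click 4 (1,4) count=1: revealed 0 new [(none)] -> total=12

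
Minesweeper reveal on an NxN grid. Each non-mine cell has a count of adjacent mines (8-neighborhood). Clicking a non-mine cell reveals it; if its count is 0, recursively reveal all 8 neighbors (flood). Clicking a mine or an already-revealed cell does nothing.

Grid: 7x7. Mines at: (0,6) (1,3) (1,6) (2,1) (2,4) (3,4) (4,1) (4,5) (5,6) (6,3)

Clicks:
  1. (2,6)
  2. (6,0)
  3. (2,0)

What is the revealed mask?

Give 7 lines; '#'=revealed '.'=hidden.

Answer: .......
.......
#.....#
.......
.......
###....
###....

Derivation:
Click 1 (2,6) count=1: revealed 1 new [(2,6)] -> total=1
Click 2 (6,0) count=0: revealed 6 new [(5,0) (5,1) (5,2) (6,0) (6,1) (6,2)] -> total=7
Click 3 (2,0) count=1: revealed 1 new [(2,0)] -> total=8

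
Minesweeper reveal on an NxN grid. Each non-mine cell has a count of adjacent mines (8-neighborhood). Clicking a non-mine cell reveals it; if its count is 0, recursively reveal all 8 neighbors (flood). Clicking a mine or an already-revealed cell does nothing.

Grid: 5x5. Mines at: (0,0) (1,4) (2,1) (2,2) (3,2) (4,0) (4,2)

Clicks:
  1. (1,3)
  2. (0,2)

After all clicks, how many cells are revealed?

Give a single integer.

Answer: 6

Derivation:
Click 1 (1,3) count=2: revealed 1 new [(1,3)] -> total=1
Click 2 (0,2) count=0: revealed 5 new [(0,1) (0,2) (0,3) (1,1) (1,2)] -> total=6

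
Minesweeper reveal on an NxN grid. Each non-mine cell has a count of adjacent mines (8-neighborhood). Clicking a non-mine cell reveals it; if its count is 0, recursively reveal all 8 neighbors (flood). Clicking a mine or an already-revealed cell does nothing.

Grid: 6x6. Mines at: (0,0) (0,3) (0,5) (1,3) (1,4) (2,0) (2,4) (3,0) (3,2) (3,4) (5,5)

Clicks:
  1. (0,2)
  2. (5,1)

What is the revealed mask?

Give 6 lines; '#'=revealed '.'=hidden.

Click 1 (0,2) count=2: revealed 1 new [(0,2)] -> total=1
Click 2 (5,1) count=0: revealed 10 new [(4,0) (4,1) (4,2) (4,3) (4,4) (5,0) (5,1) (5,2) (5,3) (5,4)] -> total=11

Answer: ..#...
......
......
......
#####.
#####.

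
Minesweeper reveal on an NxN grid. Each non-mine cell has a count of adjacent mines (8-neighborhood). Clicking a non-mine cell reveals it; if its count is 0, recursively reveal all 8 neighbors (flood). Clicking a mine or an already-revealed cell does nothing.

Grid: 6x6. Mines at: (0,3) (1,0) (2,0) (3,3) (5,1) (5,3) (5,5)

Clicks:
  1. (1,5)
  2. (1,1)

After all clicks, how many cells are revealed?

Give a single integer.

Click 1 (1,5) count=0: revealed 10 new [(0,4) (0,5) (1,4) (1,5) (2,4) (2,5) (3,4) (3,5) (4,4) (4,5)] -> total=10
Click 2 (1,1) count=2: revealed 1 new [(1,1)] -> total=11

Answer: 11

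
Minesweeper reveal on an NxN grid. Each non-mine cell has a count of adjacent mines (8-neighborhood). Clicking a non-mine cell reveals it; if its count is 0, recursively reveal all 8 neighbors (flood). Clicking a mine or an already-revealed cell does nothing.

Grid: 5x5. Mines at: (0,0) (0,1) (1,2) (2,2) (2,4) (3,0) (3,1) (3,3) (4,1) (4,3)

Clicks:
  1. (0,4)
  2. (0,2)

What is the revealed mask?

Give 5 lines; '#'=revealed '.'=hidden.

Answer: ..###
...##
.....
.....
.....

Derivation:
Click 1 (0,4) count=0: revealed 4 new [(0,3) (0,4) (1,3) (1,4)] -> total=4
Click 2 (0,2) count=2: revealed 1 new [(0,2)] -> total=5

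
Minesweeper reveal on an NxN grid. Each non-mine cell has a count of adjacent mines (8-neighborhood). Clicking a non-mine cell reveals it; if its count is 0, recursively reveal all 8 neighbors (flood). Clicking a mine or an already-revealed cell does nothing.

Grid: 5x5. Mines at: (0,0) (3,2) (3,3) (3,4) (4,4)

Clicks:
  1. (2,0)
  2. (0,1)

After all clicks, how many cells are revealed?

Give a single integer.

Answer: 9

Derivation:
Click 1 (2,0) count=0: revealed 8 new [(1,0) (1,1) (2,0) (2,1) (3,0) (3,1) (4,0) (4,1)] -> total=8
Click 2 (0,1) count=1: revealed 1 new [(0,1)] -> total=9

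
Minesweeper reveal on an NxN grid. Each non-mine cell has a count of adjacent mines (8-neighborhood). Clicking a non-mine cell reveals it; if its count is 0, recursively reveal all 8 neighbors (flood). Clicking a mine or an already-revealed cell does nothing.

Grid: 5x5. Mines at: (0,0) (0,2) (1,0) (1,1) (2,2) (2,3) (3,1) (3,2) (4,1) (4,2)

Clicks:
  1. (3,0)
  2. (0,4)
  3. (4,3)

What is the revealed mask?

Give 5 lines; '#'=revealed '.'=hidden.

Click 1 (3,0) count=2: revealed 1 new [(3,0)] -> total=1
Click 2 (0,4) count=0: revealed 4 new [(0,3) (0,4) (1,3) (1,4)] -> total=5
Click 3 (4,3) count=2: revealed 1 new [(4,3)] -> total=6

Answer: ...##
...##
.....
#....
...#.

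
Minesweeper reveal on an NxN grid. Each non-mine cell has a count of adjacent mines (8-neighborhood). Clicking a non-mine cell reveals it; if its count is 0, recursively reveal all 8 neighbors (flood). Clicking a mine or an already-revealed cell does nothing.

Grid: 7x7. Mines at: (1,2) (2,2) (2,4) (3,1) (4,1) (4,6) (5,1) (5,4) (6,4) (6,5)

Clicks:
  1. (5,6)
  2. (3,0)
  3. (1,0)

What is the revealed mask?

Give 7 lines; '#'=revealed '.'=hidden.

Answer: ##.....
##.....
##.....
#......
.......
......#
.......

Derivation:
Click 1 (5,6) count=2: revealed 1 new [(5,6)] -> total=1
Click 2 (3,0) count=2: revealed 1 new [(3,0)] -> total=2
Click 3 (1,0) count=0: revealed 6 new [(0,0) (0,1) (1,0) (1,1) (2,0) (2,1)] -> total=8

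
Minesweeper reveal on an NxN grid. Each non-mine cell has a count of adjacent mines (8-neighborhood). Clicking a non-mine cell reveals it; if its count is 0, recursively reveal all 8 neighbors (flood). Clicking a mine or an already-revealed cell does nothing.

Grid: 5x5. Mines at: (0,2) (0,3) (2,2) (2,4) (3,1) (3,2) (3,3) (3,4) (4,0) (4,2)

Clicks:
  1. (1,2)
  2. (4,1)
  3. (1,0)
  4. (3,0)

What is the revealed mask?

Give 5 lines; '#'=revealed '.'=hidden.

Click 1 (1,2) count=3: revealed 1 new [(1,2)] -> total=1
Click 2 (4,1) count=4: revealed 1 new [(4,1)] -> total=2
Click 3 (1,0) count=0: revealed 6 new [(0,0) (0,1) (1,0) (1,1) (2,0) (2,1)] -> total=8
Click 4 (3,0) count=2: revealed 1 new [(3,0)] -> total=9

Answer: ##...
###..
##...
#....
.#...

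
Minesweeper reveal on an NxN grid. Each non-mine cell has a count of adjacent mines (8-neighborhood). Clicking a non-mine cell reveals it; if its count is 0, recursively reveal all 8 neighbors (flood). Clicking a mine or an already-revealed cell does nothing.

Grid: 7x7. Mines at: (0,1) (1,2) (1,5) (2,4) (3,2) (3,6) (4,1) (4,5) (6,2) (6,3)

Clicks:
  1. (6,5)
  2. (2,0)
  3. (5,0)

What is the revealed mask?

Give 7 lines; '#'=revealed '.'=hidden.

Click 1 (6,5) count=0: revealed 6 new [(5,4) (5,5) (5,6) (6,4) (6,5) (6,6)] -> total=6
Click 2 (2,0) count=0: revealed 6 new [(1,0) (1,1) (2,0) (2,1) (3,0) (3,1)] -> total=12
Click 3 (5,0) count=1: revealed 1 new [(5,0)] -> total=13

Answer: .......
##.....
##.....
##.....
.......
#...###
....###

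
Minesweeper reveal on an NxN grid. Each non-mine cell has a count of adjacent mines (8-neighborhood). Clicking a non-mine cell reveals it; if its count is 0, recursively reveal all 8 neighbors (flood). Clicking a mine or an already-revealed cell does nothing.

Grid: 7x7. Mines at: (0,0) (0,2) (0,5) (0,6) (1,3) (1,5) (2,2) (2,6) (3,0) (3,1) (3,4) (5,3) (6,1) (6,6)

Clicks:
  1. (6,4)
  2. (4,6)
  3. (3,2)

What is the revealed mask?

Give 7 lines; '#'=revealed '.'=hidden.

Click 1 (6,4) count=1: revealed 1 new [(6,4)] -> total=1
Click 2 (4,6) count=0: revealed 6 new [(3,5) (3,6) (4,5) (4,6) (5,5) (5,6)] -> total=7
Click 3 (3,2) count=2: revealed 1 new [(3,2)] -> total=8

Answer: .......
.......
.......
..#..##
.....##
.....##
....#..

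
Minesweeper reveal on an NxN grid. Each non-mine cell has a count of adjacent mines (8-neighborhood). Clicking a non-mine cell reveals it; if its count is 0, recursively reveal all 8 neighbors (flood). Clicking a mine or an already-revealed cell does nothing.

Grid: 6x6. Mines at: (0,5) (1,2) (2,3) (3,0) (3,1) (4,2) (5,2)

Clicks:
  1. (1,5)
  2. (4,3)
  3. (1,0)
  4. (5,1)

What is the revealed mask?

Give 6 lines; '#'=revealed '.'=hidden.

Answer: ##....
##...#
##....
......
...#..
.#....

Derivation:
Click 1 (1,5) count=1: revealed 1 new [(1,5)] -> total=1
Click 2 (4,3) count=2: revealed 1 new [(4,3)] -> total=2
Click 3 (1,0) count=0: revealed 6 new [(0,0) (0,1) (1,0) (1,1) (2,0) (2,1)] -> total=8
Click 4 (5,1) count=2: revealed 1 new [(5,1)] -> total=9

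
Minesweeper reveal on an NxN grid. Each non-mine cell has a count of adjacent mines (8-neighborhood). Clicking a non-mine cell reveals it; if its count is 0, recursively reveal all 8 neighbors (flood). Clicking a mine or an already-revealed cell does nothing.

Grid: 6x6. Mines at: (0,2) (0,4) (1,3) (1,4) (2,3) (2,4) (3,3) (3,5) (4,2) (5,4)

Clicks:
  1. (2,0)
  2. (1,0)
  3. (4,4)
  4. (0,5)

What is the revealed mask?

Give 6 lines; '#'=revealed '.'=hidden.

Click 1 (2,0) count=0: revealed 15 new [(0,0) (0,1) (1,0) (1,1) (1,2) (2,0) (2,1) (2,2) (3,0) (3,1) (3,2) (4,0) (4,1) (5,0) (5,1)] -> total=15
Click 2 (1,0) count=0: revealed 0 new [(none)] -> total=15
Click 3 (4,4) count=3: revealed 1 new [(4,4)] -> total=16
Click 4 (0,5) count=2: revealed 1 new [(0,5)] -> total=17

Answer: ##...#
###...
###...
###...
##..#.
##....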